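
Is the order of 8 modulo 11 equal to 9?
No, the actual order is 10, not 9.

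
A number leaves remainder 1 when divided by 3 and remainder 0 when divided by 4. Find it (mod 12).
M = 3 × 4 = 12. M₁ = 4, y₁ ≡ 1 (mod 3). M₂ = 3, y₂ ≡ 3 (mod 4). n = 1×4×1 + 0×3×3 ≡ 4 (mod 12)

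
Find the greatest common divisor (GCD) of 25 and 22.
1

Using the Euclidean algorithm:
25 = 1 × 22 + 3
22 = 7 × 3 + 1
3 = 3 × 1 + 0

GCD(25, 22) = 1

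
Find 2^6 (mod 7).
6 = 4 + 2 (binary 110). Repeated squaring mod 7: 2^1 ≡ 2; 2^2 ≡ 2² = 4 ≡ 4; 2^4 ≡ 4² = 16 ≡ 2. Multiply: 2^6 = 2^4 × 2^2 ≡ 2 × 4 (mod 7): 2 × 4 = 8 ≡ 1. So 2^6 ≡ 1 (mod 7).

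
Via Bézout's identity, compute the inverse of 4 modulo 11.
Extended GCD: 4(3) + 11(-1) = 1. So 4^(-1) ≡ 3 ≡ 3 (mod 11). Verify: 4 × 3 = 12 ≡ 1 (mod 11)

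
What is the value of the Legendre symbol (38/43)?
(38/43) = 38^{21} mod 43 = 1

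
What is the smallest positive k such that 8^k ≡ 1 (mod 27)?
Powers of 8 mod 27: 8^1≡8, 8^2≡10, 8^3≡26, 8^4≡19, 8^5≡17, 8^6≡1. Order = 6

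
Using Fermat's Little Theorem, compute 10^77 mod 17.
By Fermat: 10^{16} ≡ 1 (mod 17). 77 = 4×16 + 13. So 10^{77} ≡ 10^{13} ≡ 11 (mod 17)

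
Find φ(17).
16

Prime factorization: 17 = 17
Using the formula φ(n) = n × Π(1 - 1/p) for each prime factor p:
φ(17) = 17 × (1 - 1/17)
φ(17) = 16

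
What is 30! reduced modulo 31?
By Wilson's theorem, (30)! ≡ -1 ≡ 30 (mod 31)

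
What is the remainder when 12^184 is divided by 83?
Using Fermat: 12^{82} ≡ 1 (mod 83). 184 ≡ 20 (mod 82). So 12^{184} ≡ 12^{20} ≡ 16 (mod 83)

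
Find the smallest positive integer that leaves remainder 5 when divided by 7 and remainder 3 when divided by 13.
M = 7 × 13 = 91. M₁ = 13, y₁ ≡ 6 (mod 7). M₂ = 7, y₂ ≡ 2 (mod 13). y = 5×13×6 + 3×7×2 ≡ 68 (mod 91). The smallest positive such number is 68.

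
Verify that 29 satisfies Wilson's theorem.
(28)! mod 29 = 28. Since this equals -1 (mod 29), Wilson confirms 29 is prime.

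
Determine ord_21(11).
Powers of 11 mod 21: 11^1≡11, 11^2≡16, 11^3≡8, 11^4≡4, 11^5≡2, 11^6≡1. Order = 6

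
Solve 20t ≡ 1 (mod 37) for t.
20^(-1) ≡ 13 (mod 37). Verification: 20 × 13 = 260 ≡ 1 (mod 37)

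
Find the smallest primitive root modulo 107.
2

A primitive root g modulo p has order p-1 = 106
Prime divisors of 106: [2, 53]
g is a primitive root iff g^(106/q) ≢ 1 (mod 107) for each prime divisor q
Testing small values:
  g = 2: 2^53 ≡ 106, 2^2 ≡ 4 (mod 107) → none is 1, primitive root!
The smallest primitive root is 2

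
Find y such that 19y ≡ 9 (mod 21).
6

Since gcd(19, 21) = 1 divides 9, a solution exists.
Multiply both sides by the inverse of 19 mod 21:
  19^(-1) mod 21 = 10
  x ≡ 10 × 9 ≡ 90 ≡ 6 (mod 21)
Verification: 19 × 6 = 114 = 5 × 21 + 9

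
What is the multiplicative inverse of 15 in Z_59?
4

Using Extended Euclidean Algorithm:
gcd(15, 59) = 1
Bezout coefficients: 15 × 4 + 59 × -1 = 1
So 15 × 4 ≡ 1 (mod 59)
The inverse is 4 mod 59 = 4
Verification: 15 × 4 = 60 = 1 × 59 + 1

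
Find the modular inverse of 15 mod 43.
15^(-1) ≡ 23 (mod 43). Verification: 15 × 23 = 345 ≡ 1 (mod 43)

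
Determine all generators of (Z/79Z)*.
Primitive roots mod 79: {3, 6, 7, 28, 29, 30, 34, 35, 37, 39, 43, 47, 48, 53, 54, 59, 60, 63, 66, 68, 70, 74, 75, 77}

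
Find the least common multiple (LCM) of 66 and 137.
9042

First find GCD(66, 137) using the Euclidean algorithm:
66 = 0 × 137 + 66
137 = 2 × 66 + 5
66 = 13 × 5 + 1
5 = 5 × 1 + 0
GCD(66, 137) = 1

LCM formula: LCM(a, b) = (a × b) / GCD(a, b)
LCM(66, 137) = (66 × 137) / 1
LCM(66, 137) = 9042 / 1
LCM(66, 137) = 9042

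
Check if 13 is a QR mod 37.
By Euler's criterion: 13^{18} ≡ 36 (mod 37). Since this equals -1 (≡ 36), 13 is not a QR.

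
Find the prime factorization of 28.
2^2 × 7

Divide by primes starting from smallest:
28 ÷ 2 = 14
14 ÷ 2 = 7
7 ÷ 7 = 1

28 = 2^2 × 7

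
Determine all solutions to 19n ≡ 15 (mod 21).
3

Since gcd(19, 21) = 1 divides 15, a solution exists.
Multiply both sides by the inverse of 19 mod 21:
  19^(-1) mod 21 = 10
  x ≡ 10 × 15 ≡ 150 ≡ 3 (mod 21)
Verification: 19 × 3 = 57 = 2 × 21 + 15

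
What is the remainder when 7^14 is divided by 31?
Using repeated squaring. 14 = 8 + 4 + 2 (binary 1110). Repeated squaring mod 31: 7^1 ≡ 7; 7^2 ≡ 7² = 49 ≡ 18; 7^4 ≡ 18² = 324 ≡ 14; 7^8 ≡ 14² = 196 ≡ 10. Multiply: 7^14 = 7^8 × 7^4 × 7^2 ≡ 10 × 14 × 18 (mod 31): 10 × 14 = 140 ≡ 16; 16 × 18 = 288 ≡ 9. So 7^14 ≡ 9 (mod 31).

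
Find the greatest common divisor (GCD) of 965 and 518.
1

Using the Euclidean algorithm:
965 = 1 × 518 + 447
518 = 1 × 447 + 71
447 = 6 × 71 + 21
71 = 3 × 21 + 8
21 = 2 × 8 + 5
8 = 1 × 5 + 3
5 = 1 × 3 + 2
3 = 1 × 2 + 1
2 = 2 × 1 + 0

GCD(965, 518) = 1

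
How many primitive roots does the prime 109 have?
Number of primitive roots mod 109 = φ(108) = 36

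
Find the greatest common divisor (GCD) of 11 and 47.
1

Using the Euclidean algorithm:
11 = 0 × 47 + 11
47 = 4 × 11 + 3
11 = 3 × 3 + 2
3 = 1 × 2 + 1
2 = 2 × 1 + 0

GCD(11, 47) = 1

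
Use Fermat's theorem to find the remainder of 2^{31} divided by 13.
11

By Fermat's Little Theorem, a^(p-1) ≡ 1 (mod p) for prime p and gcd(a, p) = 1
Here p = 13, so 2^12 ≡ 1 (mod 13)
We can reduce the exponent: 31 mod 12 = 7
So 2^31 ≡ 2^7 (mod 13)
Computing: 2^7 mod 13 = 11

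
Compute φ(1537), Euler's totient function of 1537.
1456

Prime factorization: 1537 = 29 × 53
Using the formula φ(n) = n × Π(1 - 1/p) for each prime factor p:
φ(1537) = 1537 × (1 - 1/29) × (1 - 1/53)
φ(1537) = 1456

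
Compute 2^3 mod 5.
3 = 2 + 1 (binary 11). Repeated squaring mod 5: 2^1 ≡ 2; 2^2 ≡ 2² = 4 ≡ 4. Multiply: 2^3 = 2^2 × 2^1 ≡ 4 × 2 (mod 5): 4 × 2 = 8 ≡ 3. So 2^3 ≡ 3 (mod 5).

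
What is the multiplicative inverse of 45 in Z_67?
3

Using Extended Euclidean Algorithm:
gcd(45, 67) = 1
Bezout coefficients: 45 × 3 + 67 × -2 = 1
So 45 × 3 ≡ 1 (mod 67)
The inverse is 3 mod 67 = 3
Verification: 45 × 3 = 135 = 2 × 67 + 1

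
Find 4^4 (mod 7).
4 = 4 (binary 100). Repeated squaring mod 7: 4^1 ≡ 4; 4^2 ≡ 4² = 16 ≡ 2; 4^4 ≡ 2² = 4 ≡ 4. So 4^4 ≡ 4 (mod 7).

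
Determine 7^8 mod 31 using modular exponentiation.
8 = 8 (binary 1000). Repeated squaring mod 31: 7^1 ≡ 7; 7^2 ≡ 7² = 49 ≡ 18; 7^4 ≡ 18² = 324 ≡ 14; 7^8 ≡ 14² = 196 ≡ 10. So 7^8 ≡ 10 (mod 31).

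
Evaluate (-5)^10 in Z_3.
(-5) ≡ 1 (mod 3). 10 = 8 + 2 (binary 1010). Repeated squaring mod 3: 1^1 ≡ 1; 1^2 ≡ 1² = 1 ≡ 1; 1^4 ≡ 1² = 1 ≡ 1; 1^8 ≡ 1² = 1 ≡ 1. Multiply: (-5)^10 ≡ 1^8 × 1^2 ≡ 1 × 1 (mod 3): 1 × 1 = 1 ≡ 1. So (-5)^10 ≡ 1 (mod 3).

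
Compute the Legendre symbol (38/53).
(38/53) = 38^{26} mod 53 = 1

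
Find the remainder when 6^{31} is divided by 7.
By Fermat: 6^{6} ≡ 1 (mod 7). 31 = 5×6 + 1. So 6^{31} ≡ 6^{1} ≡ 6 (mod 7)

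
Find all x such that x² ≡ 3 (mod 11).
The square roots of 3 mod 11 are 5 and 6. Verify: 5² = 25 ≡ 3 (mod 11)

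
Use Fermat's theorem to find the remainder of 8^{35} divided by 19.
12

By Fermat's Little Theorem, a^(p-1) ≡ 1 (mod p) for prime p and gcd(a, p) = 1
Here p = 19, so 8^18 ≡ 1 (mod 19)
We can reduce the exponent: 35 mod 18 = 17
So 8^35 ≡ 8^17 (mod 19)
Computing: 8^17 mod 19 = 12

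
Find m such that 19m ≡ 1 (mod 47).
19^(-1) ≡ 5 (mod 47). Verification: 19 × 5 = 95 ≡ 1 (mod 47)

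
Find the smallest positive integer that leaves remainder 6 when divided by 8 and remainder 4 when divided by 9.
M = 8 × 9 = 72. M₁ = 9, y₁ ≡ 1 (mod 8). M₂ = 8, y₂ ≡ 8 (mod 9). y = 6×9×1 + 4×8×8 ≡ 22 (mod 72). The smallest positive such number is 22.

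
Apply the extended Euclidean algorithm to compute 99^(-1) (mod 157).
Extended GCD: 99(46) + 157(-29) = 1. So 99^(-1) ≡ 46 ≡ 46 (mod 157). Verify: 99 × 46 = 4554 ≡ 1 (mod 157)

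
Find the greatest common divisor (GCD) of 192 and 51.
3

Using the Euclidean algorithm:
192 = 3 × 51 + 39
51 = 1 × 39 + 12
39 = 3 × 12 + 3
12 = 4 × 3 + 0

GCD(192, 51) = 3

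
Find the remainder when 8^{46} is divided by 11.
By Fermat: 8^{10} ≡ 1 (mod 11). 46 = 4×10 + 6. So 8^{46} ≡ 8^{6} ≡ 3 (mod 11)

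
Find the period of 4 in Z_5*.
Powers of 4 mod 5: 4^1≡4, 4^2≡1. Order = 2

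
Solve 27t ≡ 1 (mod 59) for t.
35

Using Extended Euclidean Algorithm:
gcd(27, 59) = 1
Bezout coefficients: 27 × -24 + 59 × 11 = 1
So 27 × -24 ≡ 1 (mod 59)
The inverse is -24 mod 59 = 35
Verification: 27 × 35 = 945 = 16 × 59 + 1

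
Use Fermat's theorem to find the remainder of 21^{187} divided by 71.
47

By Fermat's Little Theorem, a^(p-1) ≡ 1 (mod p) for prime p and gcd(a, p) = 1
Here p = 71, so 21^70 ≡ 1 (mod 71)
We can reduce the exponent: 187 mod 70 = 47
So 21^187 ≡ 21^47 (mod 71)
Computing: 21^47 mod 71 = 47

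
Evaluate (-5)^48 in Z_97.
Using repeated squaring. (-5) ≡ 92 (mod 97). 48 = 32 + 16 (binary 110000). Repeated squaring mod 97: 92^1 ≡ 92; 92^2 ≡ 92² = 8464 ≡ 25; 92^4 ≡ 25² = 625 ≡ 43; 92^8 ≡ 43² = 1849 ≡ 6; 92^16 ≡ 6² = 36 ≡ 36; 92^32 ≡ 36² = 1296 ≡ 35. Multiply: (-5)^48 ≡ 92^32 × 92^16 ≡ 35 × 36 (mod 97): 35 × 36 = 1260 ≡ 96. So (-5)^48 ≡ 96 (mod 97).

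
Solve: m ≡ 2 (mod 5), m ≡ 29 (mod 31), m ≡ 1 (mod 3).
M = 5 × 31 × 3 = 465. M₁ = 93, y₁ ≡ 2 (mod 5). M₂ = 15, y₂ ≡ 29 (mod 31). M₃ = 155, y₃ ≡ 2 (mod 3). m = 2×93×2 + 29×15×29 + 1×155×2 ≡ 277 (mod 465)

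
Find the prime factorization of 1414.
2 × 7 × 101

Divide by primes starting from smallest:
1414 ÷ 2 = 707
707 ÷ 7 = 101
101 ÷ 101 = 1

1414 = 2 × 7 × 101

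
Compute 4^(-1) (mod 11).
3

Using Extended Euclidean Algorithm:
gcd(4, 11) = 1
Bezout coefficients: 4 × 3 + 11 × -1 = 1
So 4 × 3 ≡ 1 (mod 11)
The inverse is 3 mod 11 = 3
Verification: 4 × 3 = 12 = 1 × 11 + 1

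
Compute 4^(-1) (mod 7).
2

Using Extended Euclidean Algorithm:
gcd(4, 7) = 1
Bezout coefficients: 4 × 2 + 7 × -1 = 1
So 4 × 2 ≡ 1 (mod 7)
The inverse is 2 mod 7 = 2
Verification: 4 × 2 = 8 = 1 × 7 + 1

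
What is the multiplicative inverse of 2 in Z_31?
16

Using Extended Euclidean Algorithm:
gcd(2, 31) = 1
Bezout coefficients: 2 × -15 + 31 × 1 = 1
So 2 × -15 ≡ 1 (mod 31)
The inverse is -15 mod 31 = 16
Verification: 2 × 16 = 32 = 1 × 31 + 1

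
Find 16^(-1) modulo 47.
3

Using Extended Euclidean Algorithm:
gcd(16, 47) = 1
Bezout coefficients: 16 × 3 + 47 × -1 = 1
So 16 × 3 ≡ 1 (mod 47)
The inverse is 3 mod 47 = 3
Verification: 16 × 3 = 48 = 1 × 47 + 1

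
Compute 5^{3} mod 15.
5

Using successive squaring:
Binary expansion of 3: 11
Powers of 5 mod 15 (each is the square of the previous):
  5^1 ≡ 5 (mod 15)
  5^2 ≡ 5² = 25 ≡ 10 (mod 15)
3 = 2 + 1, so 5^3 = 5^2 × 5^1 ≡ 10 × 5 (mod 15)
Multiplying step by step:
  10 × 5 = 50 ≡ 5 (mod 15)
Result: 5^3 ≡ 5 (mod 15)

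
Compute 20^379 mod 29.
Using Fermat: 20^{28} ≡ 1 (mod 29). 379 ≡ 15 (mod 28). So 20^{379} ≡ 20^{15} ≡ 20 (mod 29)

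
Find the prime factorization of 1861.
1861

Divide by primes starting from smallest:
1861 ÷ 1861 = 1

1861 = 1861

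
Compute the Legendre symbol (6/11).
(6/11) = 6^{5} mod 11 = -1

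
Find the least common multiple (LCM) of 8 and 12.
24

First find GCD(8, 12) using the Euclidean algorithm:
8 = 0 × 12 + 8
12 = 1 × 8 + 4
8 = 2 × 4 + 0
GCD(8, 12) = 4

LCM formula: LCM(a, b) = (a × b) / GCD(a, b)
LCM(8, 12) = (8 × 12) / 4
LCM(8, 12) = 96 / 4
LCM(8, 12) = 24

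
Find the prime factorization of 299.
13 × 23

Divide by primes starting from smallest:
299 ÷ 13 = 23
23 ÷ 23 = 1

299 = 13 × 23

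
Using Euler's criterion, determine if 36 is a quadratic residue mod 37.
By Euler's criterion: 36^{18} ≡ 1 (mod 37). Since this equals 1, 36 is a QR.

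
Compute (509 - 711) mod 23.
5

(509 - 711) = -202
-202 mod 23 = 5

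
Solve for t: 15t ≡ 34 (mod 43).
8

Since gcd(15, 43) = 1 divides 34, a solution exists.
Multiply both sides by the inverse of 15 mod 43:
  15^(-1) mod 43 = 23
  x ≡ 23 × 34 ≡ 782 ≡ 8 (mod 43)
Verification: 15 × 8 = 120 = 2 × 43 + 34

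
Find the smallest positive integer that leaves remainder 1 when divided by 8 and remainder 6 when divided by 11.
M = 8 × 11 = 88. M₁ = 11, y₁ ≡ 3 (mod 8). M₂ = 8, y₂ ≡ 7 (mod 11). y = 1×11×3 + 6×8×7 ≡ 17 (mod 88). The smallest positive such number is 17.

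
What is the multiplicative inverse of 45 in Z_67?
45^(-1) ≡ 3 (mod 67). Verification: 45 × 3 = 135 ≡ 1 (mod 67)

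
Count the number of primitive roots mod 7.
Number of primitive roots mod 7 = φ(6) = 2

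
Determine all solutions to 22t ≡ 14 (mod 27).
8

Since gcd(22, 27) = 1 divides 14, a solution exists.
Multiply both sides by the inverse of 22 mod 27:
  22^(-1) mod 27 = 16
  x ≡ 16 × 14 ≡ 224 ≡ 8 (mod 27)
Verification: 22 × 8 = 176 = 6 × 27 + 14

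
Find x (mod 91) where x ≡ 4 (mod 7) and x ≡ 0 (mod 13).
M = 7 × 13 = 91. M₁ = 13, y₁ ≡ 6 (mod 7). M₂ = 7, y₂ ≡ 2 (mod 13). x = 4×13×6 + 0×7×2 ≡ 39 (mod 91)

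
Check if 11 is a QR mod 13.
By Euler's criterion: 11^{6} ≡ 12 (mod 13). Since this equals -1 (≡ 12), 11 is not a QR.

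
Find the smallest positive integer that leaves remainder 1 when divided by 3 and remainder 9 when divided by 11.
M = 3 × 11 = 33. M₁ = 11, y₁ ≡ 2 (mod 3). M₂ = 3, y₂ ≡ 4 (mod 11). r = 1×11×2 + 9×3×4 ≡ 31 (mod 33). The smallest positive such number is 31.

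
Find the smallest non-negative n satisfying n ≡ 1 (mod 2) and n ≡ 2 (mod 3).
M = 2 × 3 = 6. M₁ = 3, y₁ ≡ 1 (mod 2). M₂ = 2, y₂ ≡ 2 (mod 3). n = 1×3×1 + 2×2×2 ≡ 5 (mod 6)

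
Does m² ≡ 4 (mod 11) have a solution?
By Euler's criterion: 4^{5} ≡ 1 (mod 11). Since this equals 1, 4 is a QR.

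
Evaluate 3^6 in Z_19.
6 = 4 + 2 (binary 110). Repeated squaring mod 19: 3^1 ≡ 3; 3^2 ≡ 3² = 9 ≡ 9; 3^4 ≡ 9² = 81 ≡ 5. Multiply: 3^6 = 3^4 × 3^2 ≡ 5 × 9 (mod 19): 5 × 9 = 45 ≡ 7. So 3^6 ≡ 7 (mod 19).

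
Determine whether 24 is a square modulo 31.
By Euler's criterion: 24^{15} ≡ 30 (mod 31). Since this equals -1 (≡ 30), 24 is not a QR.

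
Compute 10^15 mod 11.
Using Fermat: 10^{10} ≡ 1 (mod 11). 15 ≡ 5 (mod 10). So 10^{15} ≡ 10^{5} ≡ 10 (mod 11)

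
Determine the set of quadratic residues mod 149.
QRs mod 149: {1, 4, 5, 6, 7, 9, 16, 17, 19, 20, 22, 24, 25, 26, 28, 29, 30, 31, 33, 35, 36, 37, 39, 42, 45, 46, 47, 49, 53, 54, 61, 63, 64, 67, 68, 69, 73, 76, 80, 81, 82, 85, 86, 88, 95, 96, 100, 102, 103, 104, 107, 110, 112, 113, 114, 116, 118, 119, 120, 121, 123, 124, 125, 127, 129, 130, 132, 133, 140, 142, 143, 144, 145, 148}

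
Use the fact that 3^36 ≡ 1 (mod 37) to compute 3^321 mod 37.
By Fermat: 3^{36} ≡ 1 (mod 37). 321 ≡ 33 (mod 36). So 3^{321} ≡ 3^{33} ≡ 11 (mod 37)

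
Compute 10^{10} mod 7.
4

Using successive squaring:
Binary expansion of 10: 1010
Powers of 10 mod 7 (each is the square of the previous):
  10^1 ≡ 3 (mod 7)
  10^2 ≡ 3² = 9 ≡ 2 (mod 7)
  10^4 ≡ 2² = 4 ≡ 4 (mod 7)
  10^8 ≡ 4² = 16 ≡ 2 (mod 7)
10 = 8 + 2, so 10^10 = 10^8 × 10^2 ≡ 2 × 2 (mod 7)
Multiplying step by step:
  2 × 2 = 4 ≡ 4 (mod 7)
Result: 10^10 ≡ 4 (mod 7)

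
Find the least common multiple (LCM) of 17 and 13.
221

First find GCD(17, 13) using the Euclidean algorithm:
17 = 1 × 13 + 4
13 = 3 × 4 + 1
4 = 4 × 1 + 0
GCD(17, 13) = 1

LCM formula: LCM(a, b) = (a × b) / GCD(a, b)
LCM(17, 13) = (17 × 13) / 1
LCM(17, 13) = 221 / 1
LCM(17, 13) = 221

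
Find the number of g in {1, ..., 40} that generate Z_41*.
Number of primitive roots mod 41 = φ(40) = 16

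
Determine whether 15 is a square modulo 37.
By Euler's criterion: 15^{18} ≡ 36 (mod 37). Since this equals -1 (≡ 36), 15 is not a QR.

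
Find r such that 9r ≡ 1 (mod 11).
9^(-1) ≡ 5 (mod 11). Verification: 9 × 5 = 45 ≡ 1 (mod 11)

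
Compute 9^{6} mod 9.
0

Using successive squaring:
Binary expansion of 6: 110
Powers of 9 mod 9 (each is the square of the previous):
  9^1 ≡ 0 (mod 9)
  9^2 ≡ 0² = 0 ≡ 0 (mod 9)
  9^4 ≡ 0² = 0 ≡ 0 (mod 9)
6 = 4 + 2, so 9^6 = 9^4 × 9^2 ≡ 0 × 0 (mod 9)
Multiplying step by step:
  0 × 0 = 0 ≡ 0 (mod 9)
Result: 9^6 ≡ 0 (mod 9)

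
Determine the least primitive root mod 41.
p - 1 = 40 has prime divisors 2, 5. h is a primitive root mod 41 iff h^(40/q) ≢ 1 (mod 41) for each such q.
h = 2: 2^20 ≡ 1, 2^8 ≡ 10 (mod 41); 2^20 ≡ 1, so not a primitive root.
h = 3: 3^20 ≡ 40, 3^8 ≡ 1 (mod 41); 3^8 ≡ 1, so not a primitive root.
h = 4: 4^20 ≡ 1, 4^8 ≡ 18 (mod 41); 4^20 ≡ 1, so not a primitive root.
h = 5: 5^20 ≡ 1, 5^8 ≡ 18 (mod 41); 5^20 ≡ 1, so not a primitive root.
h = 6: 6^20 ≡ 40, 6^8 ≡ 10 (mod 41); none is 1, so 6 has order 40 and is a primitive root.
The smallest primitive root mod 41 is g = 6.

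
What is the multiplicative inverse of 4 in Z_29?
22

Using Extended Euclidean Algorithm:
gcd(4, 29) = 1
Bezout coefficients: 4 × -7 + 29 × 1 = 1
So 4 × -7 ≡ 1 (mod 29)
The inverse is -7 mod 29 = 22
Verification: 4 × 22 = 88 = 3 × 29 + 1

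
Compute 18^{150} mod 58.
22

Using successive squaring:
Binary expansion of 150: 10010110
Powers of 18 mod 58 (each is the square of the previous):
  18^1 ≡ 18 (mod 58)
  18^2 ≡ 18² = 324 ≡ 34 (mod 58)
  18^4 ≡ 34² = 1156 ≡ 54 (mod 58)
  18^8 ≡ 54² = 2916 ≡ 16 (mod 58)
  18^16 ≡ 16² = 256 ≡ 24 (mod 58)
  18^32 ≡ 24² = 576 ≡ 54 (mod 58)
  18^64 ≡ 54² = 2916 ≡ 16 (mod 58)
  18^128 ≡ 16² = 256 ≡ 24 (mod 58)
150 = 128 + 16 + 4 + 2, so 18^150 = 18^128 × 18^16 × 18^4 × 18^2 ≡ 24 × 24 × 54 × 34 (mod 58)
Multiplying step by step:
  24 × 24 = 576 ≡ 54 (mod 58)
  54 × 54 = 2916 ≡ 16 (mod 58)
  16 × 34 = 544 ≡ 22 (mod 58)
Result: 18^150 ≡ 22 (mod 58)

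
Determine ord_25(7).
Powers of 7 mod 25: 7^1≡7, 7^2≡24, 7^3≡18, 7^4≡1. Order = 4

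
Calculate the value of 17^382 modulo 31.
Using Fermat: 17^{30} ≡ 1 (mod 31). 382 ≡ 22 (mod 30). So 17^{382} ≡ 17^{22} ≡ 19 (mod 31)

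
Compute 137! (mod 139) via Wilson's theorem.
(138)! = (137)! × (138) ≡ -1 (mod 139). So (137)! ≡ -1 × (138)^(-1) ≡ (-1)×(-1) = 1 (mod 139)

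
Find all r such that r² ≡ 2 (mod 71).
The square roots of 2 mod 71 are 12 and 59. Verify: 12² = 144 ≡ 2 (mod 71)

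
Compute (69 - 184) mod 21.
11

(69 - 184) = -115
-115 mod 21 = 11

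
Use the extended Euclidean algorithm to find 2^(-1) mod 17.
Extended GCD: 2(-8) + 17(1) = 1. So 2^(-1) ≡ 9 ≡ 9 (mod 17). Verify: 2 × 9 = 18 ≡ 1 (mod 17)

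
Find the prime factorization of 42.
2 × 3 × 7

Divide by primes starting from smallest:
42 ÷ 2 = 21
21 ÷ 3 = 7
7 ÷ 7 = 1

42 = 2 × 3 × 7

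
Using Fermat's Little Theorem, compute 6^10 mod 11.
By Fermat's Little Theorem, 6^{10} ≡ 1 (mod 11) since 11 is prime and gcd(6, 11) = 1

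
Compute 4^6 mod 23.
6 = 4 + 2 (binary 110). Repeated squaring mod 23: 4^1 ≡ 4; 4^2 ≡ 4² = 16 ≡ 16; 4^4 ≡ 16² = 256 ≡ 3. Multiply: 4^6 = 4^4 × 4^2 ≡ 3 × 16 (mod 23): 3 × 16 = 48 ≡ 2. So 4^6 ≡ 2 (mod 23).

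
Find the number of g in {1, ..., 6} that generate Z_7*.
Number of primitive roots mod 7 = φ(6) = 2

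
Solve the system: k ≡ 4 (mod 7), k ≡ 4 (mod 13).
M = 7 × 13 = 91. M₁ = 13, y₁ ≡ 6 (mod 7). M₂ = 7, y₂ ≡ 2 (mod 13). k = 4×13×6 + 4×7×2 ≡ 4 (mod 91)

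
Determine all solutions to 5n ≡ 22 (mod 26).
20

Since gcd(5, 26) = 1 divides 22, a solution exists.
Multiply both sides by the inverse of 5 mod 26:
  5^(-1) mod 26 = 21
  x ≡ 21 × 22 ≡ 462 ≡ 20 (mod 26)
Verification: 5 × 20 = 100 = 3 × 26 + 22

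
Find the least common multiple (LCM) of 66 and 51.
1122

First find GCD(66, 51) using the Euclidean algorithm:
66 = 1 × 51 + 15
51 = 3 × 15 + 6
15 = 2 × 6 + 3
6 = 2 × 3 + 0
GCD(66, 51) = 3

LCM formula: LCM(a, b) = (a × b) / GCD(a, b)
LCM(66, 51) = (66 × 51) / 3
LCM(66, 51) = 3366 / 3
LCM(66, 51) = 1122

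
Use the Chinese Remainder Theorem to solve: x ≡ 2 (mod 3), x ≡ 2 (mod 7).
2

Using the Chinese Remainder Theorem:
M = product of moduli = 21
For equation 1: M_1 = 7, 7 ≡ 1 (mod 3), inverse of 7 mod 3 is 1 (check: 1 × 1 = 1 ≡ 1 (mod 3))
For equation 2: M_2 = 3, 3 ≡ 3 (mod 7), inverse of 3 mod 7 is 5 (check: 3 × 5 = 15 ≡ 1 (mod 7))
Combine: x ≡ Σ r_i×M_i×(M_i⁻¹ mod m_i) = 2×7×1 + 2×3×5 = 14 + 30 = 44
44 mod 21 = 2
x ≡ 2 (mod 21)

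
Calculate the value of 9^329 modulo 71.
Using Fermat: 9^{70} ≡ 1 (mod 71). 329 ≡ 49 (mod 70). So 9^{329} ≡ 9^{49} ≡ 5 (mod 71)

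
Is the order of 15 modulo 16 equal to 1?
No, the actual order is 2, not 1.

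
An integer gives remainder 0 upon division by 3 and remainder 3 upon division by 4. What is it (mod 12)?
M = 3 × 4 = 12. M₁ = 4, y₁ ≡ 1 (mod 3). M₂ = 3, y₂ ≡ 3 (mod 4). z = 0×4×1 + 3×3×3 ≡ 3 (mod 12). The smallest positive such number is 3.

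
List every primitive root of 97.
Primitive roots mod 97: {5, 7, 10, 13, 14, 15, 17, 21, 23, 26, 29, 37, 38, 39, 40, 41, 56, 57, 58, 59, 60, 68, 71, 74, 76, 80, 82, 83, 84, 87, 90, 92}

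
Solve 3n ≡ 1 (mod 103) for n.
69

Using Extended Euclidean Algorithm:
gcd(3, 103) = 1
Bezout coefficients: 3 × -34 + 103 × 1 = 1
So 3 × -34 ≡ 1 (mod 103)
The inverse is -34 mod 103 = 69
Verification: 3 × 69 = 207 = 2 × 103 + 1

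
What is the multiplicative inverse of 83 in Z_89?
83^(-1) ≡ 74 (mod 89). Verification: 83 × 74 = 6142 ≡ 1 (mod 89)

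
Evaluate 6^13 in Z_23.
Using repeated squaring. 13 = 8 + 4 + 1 (binary 1101). Repeated squaring mod 23: 6^1 ≡ 6; 6^2 ≡ 6² = 36 ≡ 13; 6^4 ≡ 13² = 169 ≡ 8; 6^8 ≡ 8² = 64 ≡ 18. Multiply: 6^13 = 6^8 × 6^4 × 6^1 ≡ 18 × 8 × 6 (mod 23): 18 × 8 = 144 ≡ 6; 6 × 6 = 36 ≡ 13. So 6^13 ≡ 13 (mod 23).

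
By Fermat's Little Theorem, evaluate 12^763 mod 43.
By Fermat: 12^{42} ≡ 1 (mod 43). 763 ≡ 7 (mod 42). So 12^{763} ≡ 12^{7} ≡ 37 (mod 43)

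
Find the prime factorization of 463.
463

Divide by primes starting from smallest:
463 ÷ 463 = 1

463 = 463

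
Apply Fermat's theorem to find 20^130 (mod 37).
By Fermat: 20^{36} ≡ 1 (mod 37). 130 = 3×36 + 22. So 20^{130} ≡ 20^{22} ≡ 25 (mod 37)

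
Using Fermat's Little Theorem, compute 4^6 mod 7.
By Fermat's Little Theorem, 4^{6} ≡ 1 (mod 7) since 7 is prime and gcd(4, 7) = 1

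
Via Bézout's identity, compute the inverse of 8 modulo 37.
Extended GCD: 8(14) + 37(-3) = 1. So 8^(-1) ≡ 14 ≡ 14 (mod 37). Verify: 8 × 14 = 112 ≡ 1 (mod 37)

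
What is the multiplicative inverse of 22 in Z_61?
22^(-1) ≡ 25 (mod 61). Verification: 22 × 25 = 550 ≡ 1 (mod 61)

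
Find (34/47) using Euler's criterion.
(34/47) = 34^{23} mod 47 = 1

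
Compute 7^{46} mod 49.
0

Using successive squaring:
Binary expansion of 46: 101110
Powers of 7 mod 49 (each is the square of the previous):
  7^1 ≡ 7 (mod 49)
  7^2 ≡ 7² = 49 ≡ 0 (mod 49)
  7^4 ≡ 0² = 0 ≡ 0 (mod 49)
  7^8 ≡ 0² = 0 ≡ 0 (mod 49)
  7^16 ≡ 0² = 0 ≡ 0 (mod 49)
  7^32 ≡ 0² = 0 ≡ 0 (mod 49)
46 = 32 + 8 + 4 + 2, so 7^46 = 7^32 × 7^8 × 7^4 × 7^2 ≡ 0 × 0 × 0 × 0 (mod 49)
Multiplying step by step:
  0 × 0 = 0 ≡ 0 (mod 49)
  0 × 0 = 0 ≡ 0 (mod 49)
  0 × 0 = 0 ≡ 0 (mod 49)
Result: 7^46 ≡ 0 (mod 49)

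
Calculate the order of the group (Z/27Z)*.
18

Prime factorization: 27 = 3^3
Using the formula φ(n) = n × Π(1 - 1/p) for each prime factor p:
φ(27) = 27 × (1 - 1/3)
φ(27) = 18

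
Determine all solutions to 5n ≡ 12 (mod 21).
15

Since gcd(5, 21) = 1 divides 12, a solution exists.
Multiply both sides by the inverse of 5 mod 21:
  5^(-1) mod 21 = 17
  x ≡ 17 × 12 ≡ 204 ≡ 15 (mod 21)
Verification: 5 × 15 = 75 = 3 × 21 + 12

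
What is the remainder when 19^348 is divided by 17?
Using Fermat: 19^{16} ≡ 1 (mod 17). 348 ≡ 12 (mod 16). So 19^{348} ≡ 19^{12} ≡ 16 (mod 17)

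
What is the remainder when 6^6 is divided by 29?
6 = 4 + 2 (binary 110). Repeated squaring mod 29: 6^1 ≡ 6; 6^2 ≡ 6² = 36 ≡ 7; 6^4 ≡ 7² = 49 ≡ 20. Multiply: 6^6 = 6^4 × 6^2 ≡ 20 × 7 (mod 29): 20 × 7 = 140 ≡ 24. So 6^6 ≡ 24 (mod 29).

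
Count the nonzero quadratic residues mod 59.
For prime 59, there are (p-1)/2 = (59-1)/2 = 29 quadratic residues (excluding 0).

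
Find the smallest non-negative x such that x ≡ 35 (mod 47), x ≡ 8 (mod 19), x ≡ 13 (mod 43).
787

Using the Chinese Remainder Theorem:
M = product of moduli = 38399
For equation 1: M_1 = 817, 817 ≡ 18 (mod 47), inverse of 817 mod 47 is 34 (check: 18 × 34 = 612 ≡ 1 (mod 47))
For equation 2: M_2 = 2021, 2021 ≡ 7 (mod 19), inverse of 2021 mod 19 is 11 (check: 7 × 11 = 77 ≡ 1 (mod 19))
For equation 3: M_3 = 893, 893 ≡ 33 (mod 43), inverse of 893 mod 43 is 30 (check: 33 × 30 = 990 ≡ 1 (mod 43))
Combine: x ≡ Σ r_i×M_i×(M_i⁻¹ mod m_i) = 35×817×34 + 8×2021×11 + 13×893×30 = 972230 + 177848 + 348270 = 1498348
1498348 mod 38399 = 787
x ≡ 787 (mod 38399)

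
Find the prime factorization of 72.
2^3 × 3^2

Divide by primes starting from smallest:
72 ÷ 2 = 36
36 ÷ 2 = 18
18 ÷ 2 = 9
9 ÷ 3 = 3
3 ÷ 3 = 1

72 = 2^3 × 3^2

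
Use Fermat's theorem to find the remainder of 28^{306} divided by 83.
44

By Fermat's Little Theorem, a^(p-1) ≡ 1 (mod p) for prime p and gcd(a, p) = 1
Here p = 83, so 28^82 ≡ 1 (mod 83)
We can reduce the exponent: 306 mod 82 = 60
So 28^306 ≡ 28^60 (mod 83)
Computing: 28^60 mod 83 = 44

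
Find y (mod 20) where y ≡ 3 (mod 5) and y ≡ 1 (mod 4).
M = 5 × 4 = 20. M₁ = 4, y₁ ≡ 4 (mod 5). M₂ = 5, y₂ ≡ 1 (mod 4). y = 3×4×4 + 1×5×1 ≡ 13 (mod 20)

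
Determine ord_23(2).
Powers of 2 mod 23: 2^1≡2, 2^2≡4, 2^3≡8, 2^4≡16, 2^5≡9, 2^6≡18, 2^7≡13, 2^8≡3, 2^9≡6, 2^10≡12, 2^11≡1. Order = 11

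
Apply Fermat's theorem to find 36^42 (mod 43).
By Fermat's Little Theorem, 36^{42} ≡ 1 (mod 43) since 43 is prime and gcd(36, 43) = 1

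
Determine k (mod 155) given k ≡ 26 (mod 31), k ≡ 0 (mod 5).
150

Using the Chinese Remainder Theorem:
M = product of moduli = 155
For equation 1: M_1 = 5, 5 ≡ 5 (mod 31), inverse of 5 mod 31 is 25 (check: 5 × 25 = 125 ≡ 1 (mod 31))
For equation 2: M_2 = 31, 31 ≡ 1 (mod 5), inverse of 31 mod 5 is 1 (check: 1 × 1 = 1 ≡ 1 (mod 5))
Combine: k ≡ Σ r_i×M_i×(M_i⁻¹ mod m_i) = 26×5×25 + 0×31×1 = 3250 + 0 = 3250
3250 mod 155 = 150
k ≡ 150 (mod 155)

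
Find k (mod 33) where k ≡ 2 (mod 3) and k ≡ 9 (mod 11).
M = 3 × 11 = 33. M₁ = 11, y₁ ≡ 2 (mod 3). M₂ = 3, y₂ ≡ 4 (mod 11). k = 2×11×2 + 9×3×4 ≡ 20 (mod 33)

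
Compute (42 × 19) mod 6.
0

(42 × 19) = 798
798 mod 6 = 0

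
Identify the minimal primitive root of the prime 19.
p - 1 = 18 has prime divisors 2, 3. h is a primitive root mod 19 iff h^(18/q) ≢ 1 (mod 19) for each such q.
h = 2: 2^9 ≡ 18, 2^6 ≡ 7 (mod 19); none is 1, so 2 has order 18 and is a primitive root.
The smallest primitive root mod 19 is g = 2.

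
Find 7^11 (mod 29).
Using repeated squaring. 11 = 8 + 2 + 1 (binary 1011). Repeated squaring mod 29: 7^1 ≡ 7; 7^2 ≡ 7² = 49 ≡ 20; 7^4 ≡ 20² = 400 ≡ 23; 7^8 ≡ 23² = 529 ≡ 7. Multiply: 7^11 = 7^8 × 7^2 × 7^1 ≡ 7 × 20 × 7 (mod 29): 7 × 20 = 140 ≡ 24; 24 × 7 = 168 ≡ 23. So 7^11 ≡ 23 (mod 29).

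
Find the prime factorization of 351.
3^3 × 13

Divide by primes starting from smallest:
351 ÷ 3 = 117
117 ÷ 3 = 39
39 ÷ 3 = 13
13 ÷ 13 = 1

351 = 3^3 × 13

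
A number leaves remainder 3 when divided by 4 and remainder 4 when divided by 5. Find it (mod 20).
M = 4 × 5 = 20. M₁ = 5, y₁ ≡ 1 (mod 4). M₂ = 4, y₂ ≡ 4 (mod 5). t = 3×5×1 + 4×4×4 ≡ 19 (mod 20)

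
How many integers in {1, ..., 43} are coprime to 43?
42

Prime factorization: 43 = 43
Using the formula φ(n) = n × Π(1 - 1/p) for each prime factor p:
φ(43) = 43 × (1 - 1/43)
φ(43) = 42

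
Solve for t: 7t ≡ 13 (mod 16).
11

Since gcd(7, 16) = 1 divides 13, a solution exists.
Multiply both sides by the inverse of 7 mod 16:
  7^(-1) mod 16 = 7
  x ≡ 7 × 13 ≡ 91 ≡ 11 (mod 16)
Verification: 7 × 11 = 77 = 4 × 16 + 13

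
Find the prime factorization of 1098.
2 × 3^2 × 61

Divide by primes starting from smallest:
1098 ÷ 2 = 549
549 ÷ 3 = 183
183 ÷ 3 = 61
61 ÷ 61 = 1

1098 = 2 × 3^2 × 61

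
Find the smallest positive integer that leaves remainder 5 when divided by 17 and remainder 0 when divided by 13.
M = 17 × 13 = 221. M₁ = 13, y₁ ≡ 4 (mod 17). M₂ = 17, y₂ ≡ 10 (mod 13). k = 5×13×4 + 0×17×10 ≡ 39 (mod 221). The smallest positive such number is 39.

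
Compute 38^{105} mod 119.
55

Using successive squaring:
Binary expansion of 105: 1101001
Powers of 38 mod 119 (each is the square of the previous):
  38^1 ≡ 38 (mod 119)
  38^2 ≡ 38² = 1444 ≡ 16 (mod 119)
  38^4 ≡ 16² = 256 ≡ 18 (mod 119)
  38^8 ≡ 18² = 324 ≡ 86 (mod 119)
  38^16 ≡ 86² = 7396 ≡ 18 (mod 119)
  38^32 ≡ 18² = 324 ≡ 86 (mod 119)
  38^64 ≡ 86² = 7396 ≡ 18 (mod 119)
105 = 64 + 32 + 8 + 1, so 38^105 = 38^64 × 38^32 × 38^8 × 38^1 ≡ 18 × 86 × 86 × 38 (mod 119)
Multiplying step by step:
  18 × 86 = 1548 ≡ 1 (mod 119)
  1 × 86 = 86 ≡ 86 (mod 119)
  86 × 38 = 3268 ≡ 55 (mod 119)
Result: 38^105 ≡ 55 (mod 119)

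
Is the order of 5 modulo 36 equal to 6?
Yes, ord_36(5) = 6.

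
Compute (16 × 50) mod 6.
2

(16 × 50) = 800
800 mod 6 = 2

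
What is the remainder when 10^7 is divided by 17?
7 = 4 + 2 + 1 (binary 111). Repeated squaring mod 17: 10^1 ≡ 10; 10^2 ≡ 10² = 100 ≡ 15; 10^4 ≡ 15² = 225 ≡ 4. Multiply: 10^7 = 10^4 × 10^2 × 10^1 ≡ 4 × 15 × 10 (mod 17): 4 × 15 = 60 ≡ 9; 9 × 10 = 90 ≡ 5. So 10^7 ≡ 5 (mod 17).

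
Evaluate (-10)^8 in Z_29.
(-10) ≡ 19 (mod 29). 8 = 8 (binary 1000). Repeated squaring mod 29: 19^1 ≡ 19; 19^2 ≡ 19² = 361 ≡ 13; 19^4 ≡ 13² = 169 ≡ 24; 19^8 ≡ 24² = 576 ≡ 25. So (-10)^8 ≡ 25 (mod 29).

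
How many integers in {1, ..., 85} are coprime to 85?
64

Prime factorization: 85 = 5 × 17
Using the formula φ(n) = n × Π(1 - 1/p) for each prime factor p:
φ(85) = 85 × (1 - 1/5) × (1 - 1/17)
φ(85) = 64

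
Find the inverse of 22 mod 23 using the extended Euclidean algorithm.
Extended GCD: 22(-1) + 23(1) = 1. So 22^(-1) ≡ 22 ≡ 22 (mod 23). Verify: 22 × 22 = 484 ≡ 1 (mod 23)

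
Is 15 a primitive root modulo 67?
No

To verify, check if 15^(66/q) ≢ 1 (mod 67) for each prime divisor q of 66
Divisors of 66 = 66: [1, 2, 3, 6, 11, 22, 33, 66]
  15^(66/11) = 15^6 ≡ 22 (mod 67)
  15^(66/2) = 15^33 ≡ 1 (mod 67)
  15^(66/3) = 15^22 ≡ 1 (mod 67)
Conclusion: 15 is not a primitive root modulo 67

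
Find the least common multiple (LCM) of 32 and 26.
416

First find GCD(32, 26) using the Euclidean algorithm:
32 = 1 × 26 + 6
26 = 4 × 6 + 2
6 = 3 × 2 + 0
GCD(32, 26) = 2

LCM formula: LCM(a, b) = (a × b) / GCD(a, b)
LCM(32, 26) = (32 × 26) / 2
LCM(32, 26) = 832 / 2
LCM(32, 26) = 416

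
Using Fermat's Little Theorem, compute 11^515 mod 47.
By Fermat: 11^{46} ≡ 1 (mod 47). 515 ≡ 9 (mod 46). So 11^{515} ≡ 11^{9} ≡ 38 (mod 47)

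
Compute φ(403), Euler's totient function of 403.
360

Prime factorization: 403 = 13 × 31
Using the formula φ(n) = n × Π(1 - 1/p) for each prime factor p:
φ(403) = 403 × (1 - 1/13) × (1 - 1/31)
φ(403) = 360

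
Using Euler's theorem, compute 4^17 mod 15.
By Euler: 4^{8} ≡ 1 (mod 15) since gcd(4, 15) = 1. 17 = 2×8 + 1. So 4^{17} ≡ 4^{1} ≡ 4 (mod 15)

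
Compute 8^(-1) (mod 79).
8^(-1) ≡ 10 (mod 79). Verification: 8 × 10 = 80 ≡ 1 (mod 79)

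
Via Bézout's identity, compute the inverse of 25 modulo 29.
Extended GCD: 25(7) + 29(-6) = 1. So 25^(-1) ≡ 7 ≡ 7 (mod 29). Verify: 25 × 7 = 175 ≡ 1 (mod 29)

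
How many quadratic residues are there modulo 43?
For prime 43, there are (p-1)/2 = (43-1)/2 = 21 quadratic residues (excluding 0).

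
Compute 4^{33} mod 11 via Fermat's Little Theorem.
9

By Fermat's Little Theorem, a^(p-1) ≡ 1 (mod p) for prime p and gcd(a, p) = 1
Here p = 11, so 4^10 ≡ 1 (mod 11)
We can reduce the exponent: 33 mod 10 = 3
So 4^33 ≡ 4^3 (mod 11)
Computing: 4^3 mod 11 = 9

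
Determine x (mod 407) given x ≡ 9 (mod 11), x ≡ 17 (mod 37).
350

Using the Chinese Remainder Theorem:
M = product of moduli = 407
For equation 1: M_1 = 37, 37 ≡ 4 (mod 11), inverse of 37 mod 11 is 3 (check: 4 × 3 = 12 ≡ 1 (mod 11))
For equation 2: M_2 = 11, 11 ≡ 11 (mod 37), inverse of 11 mod 37 is 27 (check: 11 × 27 = 297 ≡ 1 (mod 37))
Combine: x ≡ Σ r_i×M_i×(M_i⁻¹ mod m_i) = 9×37×3 + 17×11×27 = 999 + 5049 = 6048
6048 mod 407 = 350
x ≡ 350 (mod 407)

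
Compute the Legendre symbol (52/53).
(52/53) = 52^{26} mod 53 = 1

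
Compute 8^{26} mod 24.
16

Using successive squaring:
Binary expansion of 26: 11010
Powers of 8 mod 24 (each is the square of the previous):
  8^1 ≡ 8 (mod 24)
  8^2 ≡ 8² = 64 ≡ 16 (mod 24)
  8^4 ≡ 16² = 256 ≡ 16 (mod 24)
  8^8 ≡ 16² = 256 ≡ 16 (mod 24)
  8^16 ≡ 16² = 256 ≡ 16 (mod 24)
26 = 16 + 8 + 2, so 8^26 = 8^16 × 8^8 × 8^2 ≡ 16 × 16 × 16 (mod 24)
Multiplying step by step:
  16 × 16 = 256 ≡ 16 (mod 24)
  16 × 16 = 256 ≡ 16 (mod 24)
Result: 8^26 ≡ 16 (mod 24)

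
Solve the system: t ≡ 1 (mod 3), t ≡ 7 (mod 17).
M = 3 × 17 = 51. M₁ = 17, y₁ ≡ 2 (mod 3). M₂ = 3, y₂ ≡ 6 (mod 17). t = 1×17×2 + 7×3×6 ≡ 7 (mod 51)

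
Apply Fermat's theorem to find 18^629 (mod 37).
By Fermat: 18^{36} ≡ 1 (mod 37). 629 ≡ 17 (mod 36). So 18^{629} ≡ 18^{17} ≡ 2 (mod 37)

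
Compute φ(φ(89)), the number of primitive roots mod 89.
Number of primitive roots mod 89 = φ(88) = 40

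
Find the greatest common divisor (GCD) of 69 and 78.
3

Using the Euclidean algorithm:
69 = 0 × 78 + 69
78 = 1 × 69 + 9
69 = 7 × 9 + 6
9 = 1 × 6 + 3
6 = 2 × 3 + 0

GCD(69, 78) = 3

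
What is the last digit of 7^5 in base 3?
7 ≡ 1 (mod 3). 5 = 4 + 1 (binary 101). Repeated squaring mod 3: 1^1 ≡ 1; 1^2 ≡ 1² = 1 ≡ 1; 1^4 ≡ 1² = 1 ≡ 1. Multiply: 7^5 ≡ 1^4 × 1^1 ≡ 1 × 1 (mod 3): 1 × 1 = 1 ≡ 1. So 7^5 ≡ 1 (mod 3).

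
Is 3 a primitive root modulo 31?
p - 1 = 30 has prime divisors 2, 3, 5. Check 3^(30/q) mod 31 for each: 3^(30/2) = 3^15 ≡ 30, 3^(30/3) = 3^10 ≡ 25, 3^(30/5) = 3^6 ≡ 16 (mod 31). None of these is 1, so 3 has order 30 = φ(31), so it is a primitive root mod 31.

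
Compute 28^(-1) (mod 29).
28

Using Extended Euclidean Algorithm:
gcd(28, 29) = 1
Bezout coefficients: 28 × -1 + 29 × 1 = 1
So 28 × -1 ≡ 1 (mod 29)
The inverse is -1 mod 29 = 28
Verification: 28 × 28 = 784 = 27 × 29 + 1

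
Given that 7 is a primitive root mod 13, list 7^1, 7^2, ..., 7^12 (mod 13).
g^1, g^2, ..., g^{12} mod 13: {7, 10, 5, 9, 11, 12, 6, 3, 8, 4, 2, 1}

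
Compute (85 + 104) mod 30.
9

(85 + 104) = 189
189 mod 30 = 9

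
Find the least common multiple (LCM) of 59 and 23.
1357

First find GCD(59, 23) using the Euclidean algorithm:
59 = 2 × 23 + 13
23 = 1 × 13 + 10
13 = 1 × 10 + 3
10 = 3 × 3 + 1
3 = 3 × 1 + 0
GCD(59, 23) = 1

LCM formula: LCM(a, b) = (a × b) / GCD(a, b)
LCM(59, 23) = (59 × 23) / 1
LCM(59, 23) = 1357 / 1
LCM(59, 23) = 1357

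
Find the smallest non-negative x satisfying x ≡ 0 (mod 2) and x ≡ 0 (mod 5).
M = 2 × 5 = 10. M₁ = 5, y₁ ≡ 1 (mod 2). M₂ = 2, y₂ ≡ 3 (mod 5). x = 0×5×1 + 0×2×3 ≡ 0 (mod 10)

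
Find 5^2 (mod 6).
2 = 2 (binary 10). Repeated squaring mod 6: 5^1 ≡ 5; 5^2 ≡ 5² = 25 ≡ 1. So 5^2 ≡ 1 (mod 6).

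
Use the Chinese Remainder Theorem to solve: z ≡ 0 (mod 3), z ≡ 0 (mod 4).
M = 3 × 4 = 12. M₁ = 4, y₁ ≡ 1 (mod 3). M₂ = 3, y₂ ≡ 3 (mod 4). z = 0×4×1 + 0×3×3 ≡ 0 (mod 12)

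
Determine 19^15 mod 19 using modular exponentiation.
Using repeated squaring. 19 ≡ 0 (mod 19). 15 = 8 + 4 + 2 + 1 (binary 1111). Repeated squaring mod 19: 0^1 ≡ 0; 0^2 ≡ 0² = 0 ≡ 0; 0^4 ≡ 0² = 0 ≡ 0; 0^8 ≡ 0² = 0 ≡ 0. Multiply: 19^15 ≡ 0^8 × 0^4 × 0^2 × 0^1 ≡ 0 × 0 × 0 × 0 (mod 19): 0 × 0 = 0 ≡ 0; 0 × 0 = 0 ≡ 0; 0 × 0 = 0 ≡ 0. So 19^15 ≡ 0 (mod 19).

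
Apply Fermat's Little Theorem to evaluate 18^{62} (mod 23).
6

By Fermat's Little Theorem, a^(p-1) ≡ 1 (mod p) for prime p and gcd(a, p) = 1
Here p = 23, so 18^22 ≡ 1 (mod 23)
We can reduce the exponent: 62 mod 22 = 18
So 18^62 ≡ 18^18 (mod 23)
Computing: 18^18 mod 23 = 6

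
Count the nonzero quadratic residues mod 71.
For prime 71, there are (p-1)/2 = (71-1)/2 = 35 quadratic residues (excluding 0).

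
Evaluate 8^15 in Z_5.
Using Fermat: 8^{4} ≡ 1 (mod 5). 15 ≡ 3 (mod 4). So 8^{15} ≡ 8^{3} ≡ 2 (mod 5)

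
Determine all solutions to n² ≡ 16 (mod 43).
The square roots of 16 mod 43 are 4 and 39. Verify: 4² = 16 ≡ 16 (mod 43)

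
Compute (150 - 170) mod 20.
0

(150 - 170) = -20
-20 mod 20 = 0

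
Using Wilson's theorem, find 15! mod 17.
(16)! = (15)! × (16) ≡ -1 (mod 17). So (15)! ≡ -1 × (16)^(-1) ≡ (-1)×(-1) = 1 (mod 17)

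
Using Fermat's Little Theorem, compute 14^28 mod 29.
By Fermat's Little Theorem, 14^{28} ≡ 1 (mod 29) since 29 is prime and gcd(14, 29) = 1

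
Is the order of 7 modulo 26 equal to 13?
No, the actual order is 12, not 13.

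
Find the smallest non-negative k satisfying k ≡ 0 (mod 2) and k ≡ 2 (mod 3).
M = 2 × 3 = 6. M₁ = 3, y₁ ≡ 1 (mod 2). M₂ = 2, y₂ ≡ 2 (mod 3). k = 0×3×1 + 2×2×2 ≡ 2 (mod 6)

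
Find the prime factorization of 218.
2 × 109

Divide by primes starting from smallest:
218 ÷ 2 = 109
109 ÷ 109 = 1

218 = 2 × 109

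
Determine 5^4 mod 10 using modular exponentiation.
4 = 4 (binary 100). Repeated squaring mod 10: 5^1 ≡ 5; 5^2 ≡ 5² = 25 ≡ 5; 5^4 ≡ 5² = 25 ≡ 5. So 5^4 ≡ 5 (mod 10).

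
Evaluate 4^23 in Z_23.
Using Fermat: 4^{22} ≡ 1 (mod 23). 23 ≡ 1 (mod 22). So 4^{23} ≡ 4^{1} ≡ 4 (mod 23)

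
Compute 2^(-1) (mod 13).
2^(-1) ≡ 7 (mod 13). Verification: 2 × 7 = 14 ≡ 1 (mod 13)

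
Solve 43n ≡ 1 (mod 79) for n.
43^(-1) ≡ 68 (mod 79). Verification: 43 × 68 = 2924 ≡ 1 (mod 79)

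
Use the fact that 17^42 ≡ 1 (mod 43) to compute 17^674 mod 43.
By Fermat: 17^{42} ≡ 1 (mod 43). 674 ≡ 2 (mod 42). So 17^{674} ≡ 17^{2} ≡ 31 (mod 43)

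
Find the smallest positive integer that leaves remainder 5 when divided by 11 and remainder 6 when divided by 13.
M = 11 × 13 = 143. M₁ = 13, y₁ ≡ 6 (mod 11). M₂ = 11, y₂ ≡ 6 (mod 13). y = 5×13×6 + 6×11×6 ≡ 71 (mod 143). The smallest positive such number is 71.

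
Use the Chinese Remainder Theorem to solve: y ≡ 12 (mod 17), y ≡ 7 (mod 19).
216

Using the Chinese Remainder Theorem:
M = product of moduli = 323
For equation 1: M_1 = 19, 19 ≡ 2 (mod 17), inverse of 19 mod 17 is 9 (check: 2 × 9 = 18 ≡ 1 (mod 17))
For equation 2: M_2 = 17, 17 ≡ 17 (mod 19), inverse of 17 mod 19 is 9 (check: 17 × 9 = 153 ≡ 1 (mod 19))
Combine: y ≡ Σ r_i×M_i×(M_i⁻¹ mod m_i) = 12×19×9 + 7×17×9 = 2052 + 1071 = 3123
3123 mod 323 = 216
y ≡ 216 (mod 323)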